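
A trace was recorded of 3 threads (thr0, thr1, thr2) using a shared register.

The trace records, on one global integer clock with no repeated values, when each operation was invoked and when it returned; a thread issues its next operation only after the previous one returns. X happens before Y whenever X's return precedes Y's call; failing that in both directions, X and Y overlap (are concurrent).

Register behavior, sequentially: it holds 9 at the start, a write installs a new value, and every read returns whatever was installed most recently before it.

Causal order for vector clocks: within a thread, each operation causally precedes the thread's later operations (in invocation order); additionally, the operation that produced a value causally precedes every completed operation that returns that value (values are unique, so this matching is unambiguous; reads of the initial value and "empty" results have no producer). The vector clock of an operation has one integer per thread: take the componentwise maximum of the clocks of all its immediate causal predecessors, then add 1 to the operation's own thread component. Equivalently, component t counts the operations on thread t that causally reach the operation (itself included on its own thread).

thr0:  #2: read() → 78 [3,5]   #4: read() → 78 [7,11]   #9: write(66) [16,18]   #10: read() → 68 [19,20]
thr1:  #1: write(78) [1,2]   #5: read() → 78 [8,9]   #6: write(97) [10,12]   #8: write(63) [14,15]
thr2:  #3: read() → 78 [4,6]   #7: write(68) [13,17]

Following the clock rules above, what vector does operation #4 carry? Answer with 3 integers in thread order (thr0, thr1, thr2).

invoked at 1, #1 has no predecessors; its own thr1 bump gives (0, 1, 0)
from VC(#1)=(0, 1, 0), #3 (invoked 4) maxes components and bumps thr2 → (0, 1, 1)
from VC(#1)=(0, 1, 0), #5 (invoked 8) maxes components and bumps thr1 → (0, 2, 0)
from VC(#1)=(0, 1, 0), #2 (invoked 3) maxes components and bumps thr0 → (1, 1, 0)
from VC(#3)=(0, 1, 1), #7 (invoked 13) maxes components and bumps thr2 → (0, 1, 2)
from VC(#5)=(0, 2, 0), #6 (invoked 10) maxes components and bumps thr1 → (0, 3, 0)
from VC(#1)=(0, 1, 0), VC(#2)=(1, 1, 0), #4 (invoked 7) maxes components and bumps thr0 → (2, 1, 0)
from VC(#6)=(0, 3, 0), #8 (invoked 14) maxes components and bumps thr1 → (0, 4, 0)
from VC(#4)=(2, 1, 0), #9 (invoked 16) maxes components and bumps thr0 → (3, 1, 0)
from VC(#7)=(0, 1, 2), VC(#9)=(3, 1, 0), #10 (invoked 19) maxes components and bumps thr0 → (4, 1, 2)
target: VC(#4) = (2, 1, 0)

(2, 1, 0)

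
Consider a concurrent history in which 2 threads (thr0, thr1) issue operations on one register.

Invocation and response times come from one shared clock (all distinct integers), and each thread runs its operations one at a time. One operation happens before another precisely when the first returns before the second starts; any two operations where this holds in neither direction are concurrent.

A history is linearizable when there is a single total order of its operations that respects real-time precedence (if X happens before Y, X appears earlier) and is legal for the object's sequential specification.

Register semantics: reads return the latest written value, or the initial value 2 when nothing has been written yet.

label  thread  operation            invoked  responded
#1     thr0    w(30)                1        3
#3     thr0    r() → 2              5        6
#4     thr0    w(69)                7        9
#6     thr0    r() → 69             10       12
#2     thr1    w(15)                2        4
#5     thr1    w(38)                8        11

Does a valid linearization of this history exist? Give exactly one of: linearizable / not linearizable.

not linearizable

cut after 5 events: linearizable; cut after 6 events (#3 responds, time 6): not linearizable
no legal order exists: 2 real-time-consistent candidates over 3 completed register operations, all rejected
take #1, #2, #3: step 3 already fails, because #3 r() → 2 cannot occur there
take #2, #1, #3: step 3 already fails, because #3 r() → 2 cannot occur there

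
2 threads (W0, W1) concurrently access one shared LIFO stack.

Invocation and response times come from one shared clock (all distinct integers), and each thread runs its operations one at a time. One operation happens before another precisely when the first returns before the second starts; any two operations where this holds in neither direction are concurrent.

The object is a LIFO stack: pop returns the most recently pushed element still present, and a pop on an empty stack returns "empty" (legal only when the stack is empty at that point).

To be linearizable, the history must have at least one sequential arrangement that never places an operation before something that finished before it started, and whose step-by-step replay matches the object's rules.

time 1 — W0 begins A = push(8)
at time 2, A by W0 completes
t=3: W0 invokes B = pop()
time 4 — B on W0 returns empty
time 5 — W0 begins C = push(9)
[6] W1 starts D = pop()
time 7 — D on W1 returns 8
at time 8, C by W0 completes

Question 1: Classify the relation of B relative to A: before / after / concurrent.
after

B spans [3,4], A spans [1,2]
resp(A)=2 < inv(B)=3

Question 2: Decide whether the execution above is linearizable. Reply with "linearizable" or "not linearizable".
not linearizable

the violation lands at event 4, B's response at time 4: events 1..3 linearize, events 1..4 do not
the sole real-time-consistent order of 2 completed operations fails the LIFO stack replay
e.g. A, B: illegal at step 2, since B pop() → empty cannot apply there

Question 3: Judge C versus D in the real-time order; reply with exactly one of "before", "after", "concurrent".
concurrent

C spans [5,8], D spans [6,7]
the intervals overlap in both directions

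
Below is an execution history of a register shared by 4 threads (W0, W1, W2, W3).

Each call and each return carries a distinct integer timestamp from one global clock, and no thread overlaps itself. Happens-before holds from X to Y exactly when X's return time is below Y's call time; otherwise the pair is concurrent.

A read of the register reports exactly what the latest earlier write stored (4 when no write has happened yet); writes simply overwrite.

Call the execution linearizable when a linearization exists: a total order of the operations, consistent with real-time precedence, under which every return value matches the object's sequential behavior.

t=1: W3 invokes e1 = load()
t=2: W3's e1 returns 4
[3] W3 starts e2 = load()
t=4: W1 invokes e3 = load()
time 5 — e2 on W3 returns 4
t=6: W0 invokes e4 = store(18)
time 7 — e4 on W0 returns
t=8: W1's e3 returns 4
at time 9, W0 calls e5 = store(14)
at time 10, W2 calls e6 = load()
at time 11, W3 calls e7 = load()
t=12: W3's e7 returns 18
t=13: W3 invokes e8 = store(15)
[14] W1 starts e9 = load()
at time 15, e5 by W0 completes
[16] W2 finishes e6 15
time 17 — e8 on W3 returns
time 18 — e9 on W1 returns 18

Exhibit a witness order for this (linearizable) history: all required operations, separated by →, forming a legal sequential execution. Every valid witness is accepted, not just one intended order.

e1 → e2 → e3 → e4 → e7 → e9 → e5 → e8 → e6

1. e1 load() → 4, leaving value 4
2. e2 load() → 4, leaving value 4
3. e3 load() → 4, leaving value 4
4. e4 store(18), leaving value 18
5. e7 load() → 18, leaving value 18
6. e9 load() → 18, leaving value 18
7. e5 store(14), leaving value 14
8. e8 store(15), leaving value 15
9. e6 load() → 15, leaving value 15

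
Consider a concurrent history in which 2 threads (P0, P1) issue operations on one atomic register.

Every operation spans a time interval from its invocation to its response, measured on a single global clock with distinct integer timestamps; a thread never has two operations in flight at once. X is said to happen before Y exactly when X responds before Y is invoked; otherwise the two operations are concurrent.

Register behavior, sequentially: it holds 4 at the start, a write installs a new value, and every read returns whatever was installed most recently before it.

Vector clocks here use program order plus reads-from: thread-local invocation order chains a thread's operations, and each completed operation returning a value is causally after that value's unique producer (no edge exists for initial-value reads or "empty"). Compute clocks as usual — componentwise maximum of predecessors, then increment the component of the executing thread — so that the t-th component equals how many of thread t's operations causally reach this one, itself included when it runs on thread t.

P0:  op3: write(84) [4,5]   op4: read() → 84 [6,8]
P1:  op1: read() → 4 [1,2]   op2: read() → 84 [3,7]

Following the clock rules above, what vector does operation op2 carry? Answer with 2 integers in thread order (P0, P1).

no predecessors for op1 (invoked 1): P1 increments from zero → (0, 1)
no predecessors for op3 (invoked 4): P0 increments from zero → (1, 0)
from VC(op3)=(1, 0), op4 (invoked 6) maxes components and bumps P0 → (2, 0)
from VC(op1)=(0, 1), VC(op3)=(1, 0), op2 (invoked 3) maxes components and bumps P1 → (1, 2)
target: VC(op2) = (1, 2)

(1, 2)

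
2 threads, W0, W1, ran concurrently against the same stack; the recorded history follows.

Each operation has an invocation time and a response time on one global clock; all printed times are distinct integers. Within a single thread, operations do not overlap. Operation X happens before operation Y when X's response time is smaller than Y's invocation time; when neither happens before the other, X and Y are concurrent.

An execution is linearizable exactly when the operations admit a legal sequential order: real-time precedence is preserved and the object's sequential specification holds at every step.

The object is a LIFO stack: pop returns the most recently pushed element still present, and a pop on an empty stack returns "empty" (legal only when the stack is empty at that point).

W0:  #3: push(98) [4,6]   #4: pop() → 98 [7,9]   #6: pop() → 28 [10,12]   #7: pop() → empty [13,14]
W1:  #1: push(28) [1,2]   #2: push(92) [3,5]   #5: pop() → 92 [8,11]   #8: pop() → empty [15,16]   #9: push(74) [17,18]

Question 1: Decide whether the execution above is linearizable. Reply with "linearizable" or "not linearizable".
linearizable

one valid linearization: #1, #2, #3, #4, #5, #6, #7, #8, #9
after step 1 (#1 push(28)): stack <28>
after step 2 (#2 push(92)): stack <28,92>
after step 3 (#3 push(98)): stack <28,92,98>
after step 4 (#4 pop() → 98): stack <28,92>
after step 5 (#5 pop() → 92): stack <28>
after step 6 (#6 pop() → 28): stack <>
after step 7 (#7 pop() → empty): stack <>
after step 8 (#8 pop() → empty): stack <>
after step 9 (#9 push(74)): stack <74>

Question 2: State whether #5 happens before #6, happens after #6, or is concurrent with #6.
Answer: concurrent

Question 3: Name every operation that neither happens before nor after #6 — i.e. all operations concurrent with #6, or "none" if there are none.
Answer: #5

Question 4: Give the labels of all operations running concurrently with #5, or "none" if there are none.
Answer: #4, #6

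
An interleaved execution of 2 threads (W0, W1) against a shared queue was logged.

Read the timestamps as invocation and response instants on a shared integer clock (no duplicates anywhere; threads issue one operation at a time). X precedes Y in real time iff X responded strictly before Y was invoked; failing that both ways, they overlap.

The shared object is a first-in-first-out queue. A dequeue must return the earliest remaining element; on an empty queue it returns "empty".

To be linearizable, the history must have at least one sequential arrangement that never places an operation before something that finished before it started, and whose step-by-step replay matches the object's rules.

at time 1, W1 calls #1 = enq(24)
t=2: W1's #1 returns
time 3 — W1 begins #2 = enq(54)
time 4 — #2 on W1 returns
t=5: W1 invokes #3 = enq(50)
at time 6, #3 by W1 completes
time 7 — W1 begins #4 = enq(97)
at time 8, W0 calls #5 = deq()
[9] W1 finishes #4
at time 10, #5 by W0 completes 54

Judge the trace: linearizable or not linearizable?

not linearizable

prefix check: 1..9 passes, 1..10 fails once #5's time-10 response joins
all 2 real-time-respecting orders fail — 5 completed queue operations, no legal replay
one such order, #1, #2, #3, #4, #5, breaks at step 5 where #5 deq() → 54 is illegal
one such order, #1, #2, #3, #5, #4, breaks at step 4 where #5 deq() → 54 is illegal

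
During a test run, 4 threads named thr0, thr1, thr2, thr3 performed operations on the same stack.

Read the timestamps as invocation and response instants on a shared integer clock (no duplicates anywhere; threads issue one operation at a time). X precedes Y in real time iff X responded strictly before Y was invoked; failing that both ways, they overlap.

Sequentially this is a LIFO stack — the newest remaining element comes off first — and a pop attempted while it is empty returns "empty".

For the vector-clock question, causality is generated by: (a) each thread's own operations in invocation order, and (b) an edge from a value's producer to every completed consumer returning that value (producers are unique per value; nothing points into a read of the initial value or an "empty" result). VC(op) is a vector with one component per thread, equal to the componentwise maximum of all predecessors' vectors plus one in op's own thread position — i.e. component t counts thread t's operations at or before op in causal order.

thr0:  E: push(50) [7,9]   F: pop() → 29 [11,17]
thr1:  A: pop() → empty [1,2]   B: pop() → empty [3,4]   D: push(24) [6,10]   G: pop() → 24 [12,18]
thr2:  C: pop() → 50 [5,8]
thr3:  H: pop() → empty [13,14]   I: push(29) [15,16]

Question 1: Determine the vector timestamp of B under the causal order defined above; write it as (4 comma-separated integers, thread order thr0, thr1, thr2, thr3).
VC(H, invoked at 13): no causal predecessors; +1 on thr3 → (0, 0, 0, 1)
VC(A, invoked at 1): no causal predecessors; +1 on thr1 → (0, 1, 0, 0)
VC(E, invoked at 7): no causal predecessors; +1 on thr0 → (1, 0, 0, 0)
invoked at 15, I merges VC(H)=(0, 0, 0, 1) and bumps thr3's slot → (0, 0, 0, 2)
invoked at 3, B merges VC(A)=(0, 1, 0, 0) and bumps thr1's slot → (0, 2, 0, 0)
invoked at 5, C merges VC(E)=(1, 0, 0, 0) and bumps thr2's slot → (1, 0, 1, 0)
invoked at 6, D merges VC(B)=(0, 2, 0, 0) and bumps thr1's slot → (0, 3, 0, 0)
invoked at 12, G merges VC(D)=(0, 3, 0, 0) and bumps thr1's slot → (0, 4, 0, 0)
invoked at 11, F merges VC(E)=(1, 0, 0, 0), VC(I)=(0, 0, 0, 2) and bumps thr0's slot → (2, 0, 0, 2)
target: VC(B) = (0, 2, 0, 0)

(0, 2, 0, 0)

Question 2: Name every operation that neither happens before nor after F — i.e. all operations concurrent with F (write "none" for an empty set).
F spans [11,17]: anything still running between times 11 and 17 counts as concurrent
A [1,2]: before
B [3,4]: before
C [5,8]: before
D [6,10]: before
E [7,9]: before
G [12,18]: concurrent
H [13,14]: concurrent
I [15,16]: concurrent

G, H, I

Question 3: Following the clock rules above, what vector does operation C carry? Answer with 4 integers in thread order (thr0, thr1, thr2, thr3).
H (invocation 13): nothing precedes it; thr3's component alone gives (0, 0, 0, 1)
A (invocation 1): nothing precedes it; thr1's component alone gives (0, 1, 0, 0)
E (invocation 7): nothing precedes it; thr0's component alone gives (1, 0, 0, 0)
VC(I, invoked at 15): max of VC(H)=(0, 0, 0, 1), then +1 on thread thr3 → (0, 0, 0, 2)
VC(B, invoked at 3): max of VC(A)=(0, 1, 0, 0), then +1 on thread thr1 → (0, 2, 0, 0)
VC(C, invoked at 5): max of VC(E)=(1, 0, 0, 0), then +1 on thread thr2 → (1, 0, 1, 0)
VC(D, invoked at 6): max of VC(B)=(0, 2, 0, 0), then +1 on thread thr1 → (0, 3, 0, 0)
VC(G, invoked at 12): max of VC(D)=(0, 3, 0, 0), then +1 on thread thr1 → (0, 4, 0, 0)
VC(F, invoked at 11): max of VC(E)=(1, 0, 0, 0), VC(I)=(0, 0, 0, 2), then +1 on thread thr0 → (2, 0, 0, 2)
target: VC(C) = (1, 0, 1, 0)

(1, 0, 1, 0)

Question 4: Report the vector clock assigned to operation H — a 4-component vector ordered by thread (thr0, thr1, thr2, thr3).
root op H, invoked 13: fresh clock plus thr3's own tick → (0, 0, 0, 1)
root op A, invoked 1: fresh clock plus thr1's own tick → (0, 1, 0, 0)
root op E, invoked 7: fresh clock plus thr0's own tick → (1, 0, 0, 0)
I (invocation 15): componentwise max over VC(H)=(0, 0, 0, 1), +1 at thr3, giving (0, 0, 0, 2)
B (invocation 3): componentwise max over VC(A)=(0, 1, 0, 0), +1 at thr1, giving (0, 2, 0, 0)
C (invocation 5): componentwise max over VC(E)=(1, 0, 0, 0), +1 at thr2, giving (1, 0, 1, 0)
D (invocation 6): componentwise max over VC(B)=(0, 2, 0, 0), +1 at thr1, giving (0, 3, 0, 0)
G (invocation 12): componentwise max over VC(D)=(0, 3, 0, 0), +1 at thr1, giving (0, 4, 0, 0)
F (invocation 11): componentwise max over VC(E)=(1, 0, 0, 0), VC(I)=(0, 0, 0, 2), +1 at thr0, giving (2, 0, 0, 2)
target: VC(H) = (0, 0, 0, 1)

(0, 0, 0, 1)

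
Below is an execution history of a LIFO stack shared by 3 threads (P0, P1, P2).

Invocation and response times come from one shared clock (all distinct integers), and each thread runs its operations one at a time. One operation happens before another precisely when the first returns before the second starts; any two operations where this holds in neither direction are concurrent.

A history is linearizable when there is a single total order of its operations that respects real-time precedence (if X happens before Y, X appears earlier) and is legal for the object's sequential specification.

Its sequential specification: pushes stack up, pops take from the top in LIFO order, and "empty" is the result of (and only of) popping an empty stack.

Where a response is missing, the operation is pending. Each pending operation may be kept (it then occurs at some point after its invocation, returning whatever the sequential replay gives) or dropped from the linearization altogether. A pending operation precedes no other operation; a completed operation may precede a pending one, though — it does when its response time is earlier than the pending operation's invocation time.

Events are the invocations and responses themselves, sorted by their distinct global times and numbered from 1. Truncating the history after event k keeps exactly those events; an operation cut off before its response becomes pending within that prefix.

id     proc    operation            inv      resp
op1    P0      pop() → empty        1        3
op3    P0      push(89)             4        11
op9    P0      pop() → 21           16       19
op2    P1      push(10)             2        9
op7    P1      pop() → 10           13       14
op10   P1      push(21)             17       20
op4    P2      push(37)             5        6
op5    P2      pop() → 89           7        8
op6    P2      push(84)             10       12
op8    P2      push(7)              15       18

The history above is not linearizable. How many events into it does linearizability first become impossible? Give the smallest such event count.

14

events 1..13 are still linearizable — one witness is op1, op2, op4, op3, op5, op6:
1. op1 pop() → empty, leaving stack <>
2. op2 push(10), leaving stack <10>
3. op4 push(37), leaving stack <10,37>
4. op3 push(89), leaving stack <10,37,89>
5. op5 pop() → 89, leaving stack <10,37>
6. op6 push(84), leaving stack <10,37,84>
once event 14 joins (op7's response, time 14), exhaustive search finds no witness
e.g. op1, op2, op3, op4, op5, op6, op7: illegal at step 5, since op5 pop() → 89 cannot apply there
e.g. op1, op2, op4, op3, op5, op6, op7: illegal at step 7, since op7 pop() → 10 cannot apply there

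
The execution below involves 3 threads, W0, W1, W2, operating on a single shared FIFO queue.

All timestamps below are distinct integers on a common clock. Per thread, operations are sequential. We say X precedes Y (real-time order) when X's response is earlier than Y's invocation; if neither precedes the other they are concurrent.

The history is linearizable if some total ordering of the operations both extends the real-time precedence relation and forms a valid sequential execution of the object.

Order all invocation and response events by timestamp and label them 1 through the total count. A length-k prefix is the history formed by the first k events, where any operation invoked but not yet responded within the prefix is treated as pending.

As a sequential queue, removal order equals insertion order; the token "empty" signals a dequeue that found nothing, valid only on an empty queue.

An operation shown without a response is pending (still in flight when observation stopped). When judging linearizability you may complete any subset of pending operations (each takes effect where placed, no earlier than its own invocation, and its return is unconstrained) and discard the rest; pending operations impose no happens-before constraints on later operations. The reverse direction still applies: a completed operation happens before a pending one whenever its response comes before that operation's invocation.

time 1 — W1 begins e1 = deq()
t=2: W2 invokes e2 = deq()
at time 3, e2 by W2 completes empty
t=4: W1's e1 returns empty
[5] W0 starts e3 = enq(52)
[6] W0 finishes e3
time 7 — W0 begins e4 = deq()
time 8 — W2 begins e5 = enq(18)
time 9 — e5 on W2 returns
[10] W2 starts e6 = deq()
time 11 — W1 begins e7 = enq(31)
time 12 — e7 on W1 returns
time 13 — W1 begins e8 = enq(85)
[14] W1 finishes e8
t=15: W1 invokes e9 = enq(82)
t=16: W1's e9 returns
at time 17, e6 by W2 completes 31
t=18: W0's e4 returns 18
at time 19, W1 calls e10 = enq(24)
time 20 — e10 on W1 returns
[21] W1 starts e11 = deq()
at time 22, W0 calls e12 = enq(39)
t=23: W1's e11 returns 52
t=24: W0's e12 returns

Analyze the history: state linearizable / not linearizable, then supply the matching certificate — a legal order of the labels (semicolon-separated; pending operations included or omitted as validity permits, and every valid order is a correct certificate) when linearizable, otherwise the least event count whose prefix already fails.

cut after 16 events: linearizable; cut after 17 events (e6 responds, time 17): not linearizable
every one of the 8 real-time-consistent orders over 8 completed FIFO queue ops fails the sequential spec
no completion choice of the 1 pending operation (e4) rescues it — every subset was tried
e.g. e1, e2, e3, e5, e6, e7, e8, e9 (pending dropped): illegal at step 5, since e6 deq() → 31 cannot apply there
e.g. e1, e2, e3, e5, e7, e6, e8, e9 (pending dropped): illegal at step 6, since e6 deq() → 31 cannot apply there

not linearizable — minimal violating prefix: 17 events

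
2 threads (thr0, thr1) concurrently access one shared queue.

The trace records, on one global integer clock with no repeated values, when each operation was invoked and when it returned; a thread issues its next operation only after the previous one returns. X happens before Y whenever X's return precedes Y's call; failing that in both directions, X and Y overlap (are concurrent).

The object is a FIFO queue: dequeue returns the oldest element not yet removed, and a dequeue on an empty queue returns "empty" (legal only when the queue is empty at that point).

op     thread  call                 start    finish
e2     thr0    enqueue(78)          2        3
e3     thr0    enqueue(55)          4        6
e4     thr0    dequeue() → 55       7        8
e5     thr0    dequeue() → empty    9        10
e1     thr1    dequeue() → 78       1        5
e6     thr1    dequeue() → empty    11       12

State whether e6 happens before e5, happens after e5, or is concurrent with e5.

e6 spans [11,12], e5 spans [9,10]
resp(e5)=10 < inv(e6)=11

after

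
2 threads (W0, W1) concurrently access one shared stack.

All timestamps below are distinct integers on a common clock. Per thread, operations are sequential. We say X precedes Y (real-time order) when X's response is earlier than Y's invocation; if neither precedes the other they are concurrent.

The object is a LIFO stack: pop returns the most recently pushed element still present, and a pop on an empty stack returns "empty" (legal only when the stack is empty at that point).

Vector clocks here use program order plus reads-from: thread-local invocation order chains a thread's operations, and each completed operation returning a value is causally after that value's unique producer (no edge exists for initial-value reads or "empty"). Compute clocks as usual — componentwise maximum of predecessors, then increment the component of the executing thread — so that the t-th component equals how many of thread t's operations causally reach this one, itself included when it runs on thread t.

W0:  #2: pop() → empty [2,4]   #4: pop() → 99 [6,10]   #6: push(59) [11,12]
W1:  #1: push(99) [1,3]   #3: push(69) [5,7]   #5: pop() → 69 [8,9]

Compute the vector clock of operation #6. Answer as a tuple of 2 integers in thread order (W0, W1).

#1 (invocation 1): nothing precedes it; W1's component alone gives (0, 1)
#2 (invocation 2): nothing precedes it; W0's component alone gives (1, 0)
invoked at 5, #3 merges VC(#1)=(0, 1) and bumps W1's slot → (0, 2)
invoked at 8, #5 merges VC(#3)=(0, 2) and bumps W1's slot → (0, 3)
invoked at 6, #4 merges VC(#1)=(0, 1), VC(#2)=(1, 0) and bumps W0's slot → (2, 1)
invoked at 11, #6 merges VC(#4)=(2, 1) and bumps W0's slot → (3, 1)
target: VC(#6) = (3, 1)

(3, 1)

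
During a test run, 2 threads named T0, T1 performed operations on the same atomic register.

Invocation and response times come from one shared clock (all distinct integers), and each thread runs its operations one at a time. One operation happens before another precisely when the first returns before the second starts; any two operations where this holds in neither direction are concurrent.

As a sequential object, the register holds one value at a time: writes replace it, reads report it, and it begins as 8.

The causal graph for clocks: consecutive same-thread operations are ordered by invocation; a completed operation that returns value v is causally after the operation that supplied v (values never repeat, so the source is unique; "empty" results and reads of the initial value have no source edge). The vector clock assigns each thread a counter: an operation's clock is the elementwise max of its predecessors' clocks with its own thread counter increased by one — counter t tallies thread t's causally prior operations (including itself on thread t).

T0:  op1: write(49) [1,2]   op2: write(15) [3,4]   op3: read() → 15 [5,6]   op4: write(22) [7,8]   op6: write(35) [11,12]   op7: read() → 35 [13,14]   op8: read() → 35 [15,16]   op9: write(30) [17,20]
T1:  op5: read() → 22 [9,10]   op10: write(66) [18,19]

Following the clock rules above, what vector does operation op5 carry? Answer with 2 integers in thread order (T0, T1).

VC(op1, invoked at 1): no causal predecessors; +1 on T0 → (1, 0)
merge at op2 (invoked 3): VC(op1)=(1, 0), own-thread bump on T0 → (2, 0)
merge at op3 (invoked 5): VC(op2)=(2, 0), own-thread bump on T0 → (3, 0)
merge at op4 (invoked 7): VC(op3)=(3, 0), own-thread bump on T0 → (4, 0)
merge at op5 (invoked 9): VC(op4)=(4, 0), own-thread bump on T1 → (4, 1)
merge at op6 (invoked 11): VC(op4)=(4, 0), own-thread bump on T0 → (5, 0)
merge at op10 (invoked 18): VC(op5)=(4, 1), own-thread bump on T1 → (4, 2)
merge at op7 (invoked 13): VC(op6)=(5, 0), own-thread bump on T0 → (6, 0)
merge at op8 (invoked 15): VC(op6)=(5, 0), VC(op7)=(6, 0), own-thread bump on T0 → (7, 0)
merge at op9 (invoked 17): VC(op8)=(7, 0), own-thread bump on T0 → (8, 0)
target: VC(op5) = (4, 1)

(4, 1)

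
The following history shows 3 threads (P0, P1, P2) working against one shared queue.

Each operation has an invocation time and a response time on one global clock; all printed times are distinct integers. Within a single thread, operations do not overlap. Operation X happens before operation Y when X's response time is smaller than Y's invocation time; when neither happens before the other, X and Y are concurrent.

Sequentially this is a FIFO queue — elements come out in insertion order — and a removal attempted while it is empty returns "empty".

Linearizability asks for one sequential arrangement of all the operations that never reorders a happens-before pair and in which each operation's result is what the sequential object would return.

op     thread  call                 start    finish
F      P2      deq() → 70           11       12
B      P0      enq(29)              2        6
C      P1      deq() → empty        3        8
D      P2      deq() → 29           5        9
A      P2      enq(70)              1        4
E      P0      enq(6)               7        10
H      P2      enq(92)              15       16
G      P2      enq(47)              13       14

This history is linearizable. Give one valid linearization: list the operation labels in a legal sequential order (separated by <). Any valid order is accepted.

C < B < A < D < E < F < G < H

step 1: C deq() → empty — queue <>
step 2: B enq(29) — queue <29>
step 3: A enq(70) — queue <29,70>
step 4: D deq() → 29 — queue <70>
step 5: E enq(6) — queue <70,6>
step 6: F deq() → 70 — queue <6>
step 7: G enq(47) — queue <6,47>
step 8: H enq(92) — queue <6,47,92>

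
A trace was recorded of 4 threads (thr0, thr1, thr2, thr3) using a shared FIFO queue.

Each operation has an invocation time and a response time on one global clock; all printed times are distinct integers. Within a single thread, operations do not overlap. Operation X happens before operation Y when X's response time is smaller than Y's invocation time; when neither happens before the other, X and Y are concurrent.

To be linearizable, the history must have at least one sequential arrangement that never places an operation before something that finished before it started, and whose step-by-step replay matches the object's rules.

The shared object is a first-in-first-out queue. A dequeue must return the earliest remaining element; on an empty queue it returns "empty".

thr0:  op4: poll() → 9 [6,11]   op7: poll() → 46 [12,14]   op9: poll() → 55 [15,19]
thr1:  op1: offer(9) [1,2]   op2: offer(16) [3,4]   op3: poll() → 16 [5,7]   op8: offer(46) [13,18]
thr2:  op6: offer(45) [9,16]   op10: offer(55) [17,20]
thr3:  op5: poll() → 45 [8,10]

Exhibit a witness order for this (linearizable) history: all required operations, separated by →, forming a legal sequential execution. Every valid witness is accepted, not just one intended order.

op1 → op2 → op4 → op3 → op6 → op5 → op8 → op7 → op10 → op9

step 1: op1 offer(9) — queue <9>
step 2: op2 offer(16) — queue <9,16>
step 3: op4 poll() → 9 — queue <16>
step 4: op3 poll() → 16 — queue <>
step 5: op6 offer(45) — queue <45>
step 6: op5 poll() → 45 — queue <>
step 7: op8 offer(46) — queue <46>
step 8: op7 poll() → 46 — queue <>
step 9: op10 offer(55) — queue <55>
step 10: op9 poll() → 55 — queue <>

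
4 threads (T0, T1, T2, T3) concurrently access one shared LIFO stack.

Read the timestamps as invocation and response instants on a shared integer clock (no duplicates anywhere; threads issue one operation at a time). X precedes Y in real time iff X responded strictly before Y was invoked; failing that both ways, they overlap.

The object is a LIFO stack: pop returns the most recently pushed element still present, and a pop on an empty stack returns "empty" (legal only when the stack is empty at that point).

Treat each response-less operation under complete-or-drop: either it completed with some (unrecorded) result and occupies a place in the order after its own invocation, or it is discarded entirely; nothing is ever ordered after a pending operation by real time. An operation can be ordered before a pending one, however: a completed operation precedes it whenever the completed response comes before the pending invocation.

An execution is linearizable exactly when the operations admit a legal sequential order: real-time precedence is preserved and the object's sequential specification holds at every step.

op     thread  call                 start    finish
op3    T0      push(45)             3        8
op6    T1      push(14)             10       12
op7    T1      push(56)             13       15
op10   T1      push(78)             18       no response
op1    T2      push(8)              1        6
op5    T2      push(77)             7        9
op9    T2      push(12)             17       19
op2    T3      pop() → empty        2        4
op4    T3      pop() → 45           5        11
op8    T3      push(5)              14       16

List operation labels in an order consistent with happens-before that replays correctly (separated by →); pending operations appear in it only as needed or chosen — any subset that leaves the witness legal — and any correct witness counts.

1. op2 pop() → empty, leaving stack <>
2. op1 push(8), leaving stack <8>
3. op3 push(45), leaving stack <8,45>
4. op4 pop() → 45, leaving stack <8>
5. op5 push(77), leaving stack <8,77>
6. op6 push(14), leaving stack <8,77,14>
7. op7 push(56), leaving stack <8,77,14,56>
8. op8 push(5), leaving stack <8,77,14,56,5>
9. op9 push(12), leaving stack <8,77,14,56,5,12>

op2 → op1 → op3 → op4 → op5 → op6 → op7 → op8 → op9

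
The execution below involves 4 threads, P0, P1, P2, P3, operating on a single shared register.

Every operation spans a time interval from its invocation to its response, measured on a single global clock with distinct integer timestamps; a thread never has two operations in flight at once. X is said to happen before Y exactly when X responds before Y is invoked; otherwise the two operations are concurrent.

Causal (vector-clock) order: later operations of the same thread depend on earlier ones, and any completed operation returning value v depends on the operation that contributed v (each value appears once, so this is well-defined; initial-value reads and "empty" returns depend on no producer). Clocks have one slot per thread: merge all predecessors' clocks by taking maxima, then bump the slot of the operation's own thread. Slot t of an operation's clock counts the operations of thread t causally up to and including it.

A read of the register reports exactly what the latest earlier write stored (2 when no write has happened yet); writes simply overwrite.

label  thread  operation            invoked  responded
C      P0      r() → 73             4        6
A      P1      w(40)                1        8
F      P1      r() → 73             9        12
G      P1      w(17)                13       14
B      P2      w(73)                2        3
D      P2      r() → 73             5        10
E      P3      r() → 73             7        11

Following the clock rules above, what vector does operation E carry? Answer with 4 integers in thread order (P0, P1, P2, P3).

no predecessors for B (invoked 2): P2 increments from zero → (0, 0, 1, 0)
no predecessors for A (invoked 1): P1 increments from zero → (0, 1, 0, 0)
merge at E (invoked 7): VC(B)=(0, 0, 1, 0), own-thread bump on P3 → (0, 0, 1, 1)
merge at D (invoked 5): VC(B)=(0, 0, 1, 0), own-thread bump on P2 → (0, 0, 2, 0)
merge at C (invoked 4): VC(B)=(0, 0, 1, 0), own-thread bump on P0 → (1, 0, 1, 0)
merge at F (invoked 9): VC(A)=(0, 1, 0, 0), VC(B)=(0, 0, 1, 0), own-thread bump on P1 → (0, 2, 1, 0)
merge at G (invoked 13): VC(F)=(0, 2, 1, 0), own-thread bump on P1 → (0, 3, 1, 0)
target: VC(E) = (0, 0, 1, 1)

(0, 0, 1, 1)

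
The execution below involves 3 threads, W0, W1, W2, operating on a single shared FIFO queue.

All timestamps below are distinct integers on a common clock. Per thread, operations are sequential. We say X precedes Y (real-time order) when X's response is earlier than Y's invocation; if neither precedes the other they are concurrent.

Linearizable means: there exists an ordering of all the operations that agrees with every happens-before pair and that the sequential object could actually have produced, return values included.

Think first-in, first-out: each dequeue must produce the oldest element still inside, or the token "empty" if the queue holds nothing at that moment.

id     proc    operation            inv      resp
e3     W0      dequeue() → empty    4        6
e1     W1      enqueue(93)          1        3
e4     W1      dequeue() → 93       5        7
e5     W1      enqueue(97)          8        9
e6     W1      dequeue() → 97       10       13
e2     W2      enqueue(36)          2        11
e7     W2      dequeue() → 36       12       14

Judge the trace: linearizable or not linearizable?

one valid linearization: e1, e4, e3, e2, e5, e7, e6
step 1: e1 enqueue(93) — queue <93>
step 2: e4 dequeue() → 93 — queue <>
step 3: e3 dequeue() → empty — queue <>
step 4: e2 enqueue(36) — queue <36>
step 5: e5 enqueue(97) — queue <36,97>
step 6: e7 dequeue() → 36 — queue <97>
step 7: e6 dequeue() → 97 — queue <>

linearizable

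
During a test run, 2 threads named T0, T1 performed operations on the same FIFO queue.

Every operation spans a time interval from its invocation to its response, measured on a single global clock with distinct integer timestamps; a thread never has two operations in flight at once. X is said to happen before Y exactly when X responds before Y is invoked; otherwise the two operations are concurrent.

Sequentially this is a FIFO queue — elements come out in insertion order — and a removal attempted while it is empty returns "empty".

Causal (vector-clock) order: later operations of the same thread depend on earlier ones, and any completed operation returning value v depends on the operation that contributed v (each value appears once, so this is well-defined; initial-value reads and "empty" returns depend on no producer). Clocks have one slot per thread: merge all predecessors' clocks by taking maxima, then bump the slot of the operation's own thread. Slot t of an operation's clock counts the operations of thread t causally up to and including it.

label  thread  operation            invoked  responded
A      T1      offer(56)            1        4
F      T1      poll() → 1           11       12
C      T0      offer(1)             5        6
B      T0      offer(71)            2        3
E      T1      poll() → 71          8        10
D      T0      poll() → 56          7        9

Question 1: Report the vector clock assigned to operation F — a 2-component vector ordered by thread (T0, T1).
Answer: (2, 3)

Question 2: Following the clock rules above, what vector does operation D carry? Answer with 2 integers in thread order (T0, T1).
Answer: (3, 1)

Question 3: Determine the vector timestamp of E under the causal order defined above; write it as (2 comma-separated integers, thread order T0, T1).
Answer: (1, 2)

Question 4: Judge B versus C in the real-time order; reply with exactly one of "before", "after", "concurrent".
Answer: before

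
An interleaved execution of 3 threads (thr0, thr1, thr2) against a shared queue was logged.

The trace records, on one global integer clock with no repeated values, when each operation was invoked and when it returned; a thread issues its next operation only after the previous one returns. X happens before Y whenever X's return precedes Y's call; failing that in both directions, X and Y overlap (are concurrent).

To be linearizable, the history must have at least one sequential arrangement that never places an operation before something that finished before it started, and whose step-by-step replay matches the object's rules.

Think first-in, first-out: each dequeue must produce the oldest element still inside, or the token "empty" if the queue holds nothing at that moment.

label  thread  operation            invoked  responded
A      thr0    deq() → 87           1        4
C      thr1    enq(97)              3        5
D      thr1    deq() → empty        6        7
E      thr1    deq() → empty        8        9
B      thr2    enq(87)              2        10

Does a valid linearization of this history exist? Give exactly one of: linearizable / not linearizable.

not linearizable

cut after 6 events: linearizable; cut after 7 events (D responds, time 7): not linearizable
every one of the 2 real-time-consistent orders over 3 completed queue ops fails the sequential spec
every completion of the 1 pending operation (B) was checked; none linearizes
one such order, A, C, D (pending dropped), breaks at step 1 where A deq() → 87 is illegal
one such order, C, A, D (pending dropped), breaks at step 2 where A deq() → 87 is illegal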